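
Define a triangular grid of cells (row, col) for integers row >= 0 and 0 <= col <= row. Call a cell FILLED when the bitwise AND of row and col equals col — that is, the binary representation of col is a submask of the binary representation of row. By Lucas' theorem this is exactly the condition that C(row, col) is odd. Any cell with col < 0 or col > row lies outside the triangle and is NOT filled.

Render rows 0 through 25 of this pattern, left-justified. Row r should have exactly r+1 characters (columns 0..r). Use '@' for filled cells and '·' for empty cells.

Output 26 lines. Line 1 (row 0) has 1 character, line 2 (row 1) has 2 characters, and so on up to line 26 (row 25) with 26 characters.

r0=0: @
r1=1: @@
r2=10: @·@
r3=11: @@@@
r4=100: @···@
r5=101: @@··@@
r6=110: @·@·@·@
r7=111: @@@@@@@@
r8=1000: @·······@
r9=1001: @@······@@
r10=1010: @·@·····@·@
r11=1011: @@@@····@@@@
r12=1100: @···@···@···@
r13=1101: @@··@@··@@··@@
r14=1110: @·@·@·@·@·@·@·@
r15=1111: @@@@@@@@@@@@@@@@
r16=10000: @···············@
r17=10001: @@··············@@
r18=10010: @·@·············@·@
r19=10011: @@@@············@@@@
r20=10100: @···@···········@···@
r21=10101: @@··@@··········@@··@@
r22=10110: @·@·@·@·········@·@·@·@
r23=10111: @@@@@@@@········@@@@@@@@
r24=11000: @·······@·······@·······@
r25=11001: @@······@@······@@······@@

Answer: @
@@
@·@
@@@@
@···@
@@··@@
@·@·@·@
@@@@@@@@
@·······@
@@······@@
@·@·····@·@
@@@@····@@@@
@···@···@···@
@@··@@··@@··@@
@·@·@·@·@·@·@·@
@@@@@@@@@@@@@@@@
@···············@
@@··············@@
@·@·············@·@
@@@@············@@@@
@···@···········@···@
@@··@@··········@@··@@
@·@·@·@·········@·@·@·@
@@@@@@@@········@@@@@@@@
@·······@·······@·······@
@@······@@······@@······@@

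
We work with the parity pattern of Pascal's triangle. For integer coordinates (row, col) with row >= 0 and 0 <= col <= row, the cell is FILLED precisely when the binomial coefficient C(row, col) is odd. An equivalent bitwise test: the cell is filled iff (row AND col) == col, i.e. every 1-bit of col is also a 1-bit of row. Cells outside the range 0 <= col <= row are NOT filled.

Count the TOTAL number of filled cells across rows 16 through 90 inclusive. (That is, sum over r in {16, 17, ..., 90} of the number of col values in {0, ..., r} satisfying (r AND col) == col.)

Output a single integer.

Answer: 958

Derivation:
r16=10000 pc1: +2 =2
r17=10001 pc2: +4 =6
r18=10010 pc2: +4 =10
r19=10011 pc3: +8 =18
r20=10100 pc2: +4 =22
r21=10101 pc3: +8 =30
r22=10110 pc3: +8 =38
r23=10111 pc4: +16 =54
r24=11000 pc2: +4 =58
r25=11001 pc3: +8 =66
r26=11010 pc3: +8 =74
r27=11011 pc4: +16 =90
r28=11100 pc3: +8 =98
r29=11101 pc4: +16 =114
r30=11110 pc4: +16 =130
r31=11111 pc5: +32 =162
r32=100000 pc1: +2 =164
r33=100001 pc2: +4 =168
r34=100010 pc2: +4 =172
r35=100011 pc3: +8 =180
r36=100100 pc2: +4 =184
r37=100101 pc3: +8 =192
r38=100110 pc3: +8 =200
r39=100111 pc4: +16 =216
r40=101000 pc2: +4 =220
r41=101001 pc3: +8 =228
r42=101010 pc3: +8 =236
r43=101011 pc4: +16 =252
r44=101100 pc3: +8 =260
r45=101101 pc4: +16 =276
r46=101110 pc4: +16 =292
r47=101111 pc5: +32 =324
r48=110000 pc2: +4 =328
r49=110001 pc3: +8 =336
r50=110010 pc3: +8 =344
r51=110011 pc4: +16 =360
r52=110100 pc3: +8 =368
r53=110101 pc4: +16 =384
r54=110110 pc4: +16 =400
r55=110111 pc5: +32 =432
r56=111000 pc3: +8 =440
r57=111001 pc4: +16 =456
r58=111010 pc4: +16 =472
r59=111011 pc5: +32 =504
r60=111100 pc4: +16 =520
r61=111101 pc5: +32 =552
r62=111110 pc5: +32 =584
r63=111111 pc6: +64 =648
r64=1000000 pc1: +2 =650
r65=1000001 pc2: +4 =654
r66=1000010 pc2: +4 =658
r67=1000011 pc3: +8 =666
r68=1000100 pc2: +4 =670
r69=1000101 pc3: +8 =678
r70=1000110 pc3: +8 =686
r71=1000111 pc4: +16 =702
r72=1001000 pc2: +4 =706
r73=1001001 pc3: +8 =714
r74=1001010 pc3: +8 =722
r75=1001011 pc4: +16 =738
r76=1001100 pc3: +8 =746
r77=1001101 pc4: +16 =762
r78=1001110 pc4: +16 =778
r79=1001111 pc5: +32 =810
r80=1010000 pc2: +4 =814
r81=1010001 pc3: +8 =822
r82=1010010 pc3: +8 =830
r83=1010011 pc4: +16 =846
r84=1010100 pc3: +8 =854
r85=1010101 pc4: +16 =870
r86=1010110 pc4: +16 =886
r87=1010111 pc5: +32 =918
r88=1011000 pc3: +8 =926
r89=1011001 pc4: +16 =942
r90=1011010 pc4: +16 =958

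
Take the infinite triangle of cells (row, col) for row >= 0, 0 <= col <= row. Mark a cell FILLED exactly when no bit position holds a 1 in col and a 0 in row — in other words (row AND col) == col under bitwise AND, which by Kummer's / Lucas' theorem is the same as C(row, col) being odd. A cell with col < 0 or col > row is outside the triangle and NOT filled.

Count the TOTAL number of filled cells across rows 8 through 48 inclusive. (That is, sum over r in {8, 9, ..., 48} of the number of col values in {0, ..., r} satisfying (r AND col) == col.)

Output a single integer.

r8=1000 pc1: +2 =2
r9=1001 pc2: +4 =6
r10=1010 pc2: +4 =10
r11=1011 pc3: +8 =18
r12=1100 pc2: +4 =22
r13=1101 pc3: +8 =30
r14=1110 pc3: +8 =38
r15=1111 pc4: +16 =54
r16=10000 pc1: +2 =56
r17=10001 pc2: +4 =60
r18=10010 pc2: +4 =64
r19=10011 pc3: +8 =72
r20=10100 pc2: +4 =76
r21=10101 pc3: +8 =84
r22=10110 pc3: +8 =92
r23=10111 pc4: +16 =108
r24=11000 pc2: +4 =112
r25=11001 pc3: +8 =120
r26=11010 pc3: +8 =128
r27=11011 pc4: +16 =144
r28=11100 pc3: +8 =152
r29=11101 pc4: +16 =168
r30=11110 pc4: +16 =184
r31=11111 pc5: +32 =216
r32=100000 pc1: +2 =218
r33=100001 pc2: +4 =222
r34=100010 pc2: +4 =226
r35=100011 pc3: +8 =234
r36=100100 pc2: +4 =238
r37=100101 pc3: +8 =246
r38=100110 pc3: +8 =254
r39=100111 pc4: +16 =270
r40=101000 pc2: +4 =274
r41=101001 pc3: +8 =282
r42=101010 pc3: +8 =290
r43=101011 pc4: +16 =306
r44=101100 pc3: +8 =314
r45=101101 pc4: +16 =330
r46=101110 pc4: +16 =346
r47=101111 pc5: +32 =378
r48=110000 pc2: +4 =382

Answer: 382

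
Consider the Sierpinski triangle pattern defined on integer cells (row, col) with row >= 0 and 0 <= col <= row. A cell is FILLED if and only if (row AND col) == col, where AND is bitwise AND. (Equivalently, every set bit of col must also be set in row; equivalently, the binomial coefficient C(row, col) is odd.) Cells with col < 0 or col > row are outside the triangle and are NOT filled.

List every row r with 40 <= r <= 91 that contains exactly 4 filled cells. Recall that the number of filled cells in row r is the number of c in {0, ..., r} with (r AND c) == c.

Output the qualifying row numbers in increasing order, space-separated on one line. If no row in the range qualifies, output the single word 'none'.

Answer: 40 48 65 66 68 72 80

Derivation:
Row r has 2^popcount(r) filled cells, so we need popcount(r) = log2(4) = 2.
Scan r = 40..91 and keep those with exactly 2 one-bits:
r=40=101000 popcount=2 -> KEEP
r=41=101001 popcount=3 -> skip
r=42=101010 popcount=3 -> skip
r=43=101011 popcount=4 -> skip
r=44=101100 popcount=3 -> skip
r=45=101101 popcount=4 -> skip
r=46=101110 popcount=4 -> skip
r=47=101111 popcount=5 -> skip
r=48=110000 popcount=2 -> KEEP
r=49=110001 popcount=3 -> skip
r=50=110010 popcount=3 -> skip
r=51=110011 popcount=4 -> skip
r=52=110100 popcount=3 -> skip
r=53=110101 popcount=4 -> skip
r=54=110110 popcount=4 -> skip
r=55=110111 popcount=5 -> skip
r=56=111000 popcount=3 -> skip
r=57=111001 popcount=4 -> skip
r=58=111010 popcount=4 -> skip
r=59=111011 popcount=5 -> skip
r=60=111100 popcount=4 -> skip
r=61=111101 popcount=5 -> skip
r=62=111110 popcount=5 -> skip
r=63=111111 popcount=6 -> skip
r=64=1000000 popcount=1 -> skip
r=65=1000001 popcount=2 -> KEEP
r=66=1000010 popcount=2 -> KEEP
r=67=1000011 popcount=3 -> skip
r=68=1000100 popcount=2 -> KEEP
r=69=1000101 popcount=3 -> skip
r=70=1000110 popcount=3 -> skip
r=71=1000111 popcount=4 -> skip
r=72=1001000 popcount=2 -> KEEP
r=73=1001001 popcount=3 -> skip
r=74=1001010 popcount=3 -> skip
r=75=1001011 popcount=4 -> skip
r=76=1001100 popcount=3 -> skip
r=77=1001101 popcount=4 -> skip
r=78=1001110 popcount=4 -> skip
r=79=1001111 popcount=5 -> skip
r=80=1010000 popcount=2 -> KEEP
r=81=1010001 popcount=3 -> skip
r=82=1010010 popcount=3 -> skip
r=83=1010011 popcount=4 -> skip
r=84=1010100 popcount=3 -> skip
r=85=1010101 popcount=4 -> skip
r=86=1010110 popcount=4 -> skip
r=87=1010111 popcount=5 -> skip
r=88=1011000 popcount=3 -> skip
r=89=1011001 popcount=4 -> skip
r=90=1011010 popcount=4 -> skip
r=91=1011011 popcount=5 -> skip
Kept rows: 40 48 65 66 68 72 80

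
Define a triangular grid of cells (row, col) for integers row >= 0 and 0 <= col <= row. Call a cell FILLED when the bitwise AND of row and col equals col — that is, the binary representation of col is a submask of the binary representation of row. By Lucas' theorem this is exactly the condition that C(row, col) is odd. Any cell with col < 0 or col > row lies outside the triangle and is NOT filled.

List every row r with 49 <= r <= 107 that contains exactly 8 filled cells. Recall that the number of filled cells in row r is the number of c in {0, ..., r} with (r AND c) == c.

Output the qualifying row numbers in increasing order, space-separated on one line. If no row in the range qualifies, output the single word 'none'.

Row r has 2^popcount(r) filled cells, so we need popcount(r) = log2(8) = 3.
Scan r = 49..107 and keep those with exactly 3 one-bits:
r=49=110001 popcount=3 -> KEEP
r=50=110010 popcount=3 -> KEEP
r=51=110011 popcount=4 -> skip
r=52=110100 popcount=3 -> KEEP
r=53=110101 popcount=4 -> skip
r=54=110110 popcount=4 -> skip
r=55=110111 popcount=5 -> skip
r=56=111000 popcount=3 -> KEEP
r=57=111001 popcount=4 -> skip
r=58=111010 popcount=4 -> skip
r=59=111011 popcount=5 -> skip
r=60=111100 popcount=4 -> skip
r=61=111101 popcount=5 -> skip
r=62=111110 popcount=5 -> skip
r=63=111111 popcount=6 -> skip
r=64=1000000 popcount=1 -> skip
r=65=1000001 popcount=2 -> skip
r=66=1000010 popcount=2 -> skip
r=67=1000011 popcount=3 -> KEEP
r=68=1000100 popcount=2 -> skip
r=69=1000101 popcount=3 -> KEEP
r=70=1000110 popcount=3 -> KEEP
r=71=1000111 popcount=4 -> skip
r=72=1001000 popcount=2 -> skip
r=73=1001001 popcount=3 -> KEEP
r=74=1001010 popcount=3 -> KEEP
r=75=1001011 popcount=4 -> skip
r=76=1001100 popcount=3 -> KEEP
r=77=1001101 popcount=4 -> skip
r=78=1001110 popcount=4 -> skip
r=79=1001111 popcount=5 -> skip
r=80=1010000 popcount=2 -> skip
r=81=1010001 popcount=3 -> KEEP
r=82=1010010 popcount=3 -> KEEP
r=83=1010011 popcount=4 -> skip
r=84=1010100 popcount=3 -> KEEP
r=85=1010101 popcount=4 -> skip
r=86=1010110 popcount=4 -> skip
r=87=1010111 popcount=5 -> skip
r=88=1011000 popcount=3 -> KEEP
r=89=1011001 popcount=4 -> skip
r=90=1011010 popcount=4 -> skip
r=91=1011011 popcount=5 -> skip
r=92=1011100 popcount=4 -> skip
r=93=1011101 popcount=5 -> skip
r=94=1011110 popcount=5 -> skip
r=95=1011111 popcount=6 -> skip
r=96=1100000 popcount=2 -> skip
r=97=1100001 popcount=3 -> KEEP
r=98=1100010 popcount=3 -> KEEP
r=99=1100011 popcount=4 -> skip
r=100=1100100 popcount=3 -> KEEP
r=101=1100101 popcount=4 -> skip
r=102=1100110 popcount=4 -> skip
r=103=1100111 popcount=5 -> skip
r=104=1101000 popcount=3 -> KEEP
r=105=1101001 popcount=4 -> skip
r=106=1101010 popcount=4 -> skip
r=107=1101011 popcount=5 -> skip
Kept rows: 49 50 52 56 67 69 70 73 74 76 81 82 84 88 97 98 100 104

Answer: 49 50 52 56 67 69 70 73 74 76 81 82 84 88 97 98 100 104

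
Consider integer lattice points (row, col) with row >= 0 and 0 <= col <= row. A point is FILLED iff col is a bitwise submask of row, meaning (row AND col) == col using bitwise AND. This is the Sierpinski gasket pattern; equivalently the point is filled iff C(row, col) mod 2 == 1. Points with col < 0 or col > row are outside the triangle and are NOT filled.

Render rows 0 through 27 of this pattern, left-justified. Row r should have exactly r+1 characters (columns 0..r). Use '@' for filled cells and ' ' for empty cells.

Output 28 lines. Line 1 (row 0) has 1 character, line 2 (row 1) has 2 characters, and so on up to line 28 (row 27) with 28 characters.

Answer: @
@@
@ @
@@@@
@   @
@@  @@
@ @ @ @
@@@@@@@@
@       @
@@      @@
@ @     @ @
@@@@    @@@@
@   @   @   @
@@  @@  @@  @@
@ @ @ @ @ @ @ @
@@@@@@@@@@@@@@@@
@               @
@@              @@
@ @             @ @
@@@@            @@@@
@   @           @   @
@@  @@          @@  @@
@ @ @ @         @ @ @ @
@@@@@@@@        @@@@@@@@
@       @       @       @
@@      @@      @@      @@
@ @     @ @     @ @     @ @
@@@@    @@@@    @@@@    @@@@

Derivation:
r0=0: @
r1=1: @@
r2=10: @ @
r3=11: @@@@
r4=100: @   @
r5=101: @@  @@
r6=110: @ @ @ @
r7=111: @@@@@@@@
r8=1000: @       @
r9=1001: @@      @@
r10=1010: @ @     @ @
r11=1011: @@@@    @@@@
r12=1100: @   @   @   @
r13=1101: @@  @@  @@  @@
r14=1110: @ @ @ @ @ @ @ @
r15=1111: @@@@@@@@@@@@@@@@
r16=10000: @               @
r17=10001: @@              @@
r18=10010: @ @             @ @
r19=10011: @@@@            @@@@
r20=10100: @   @           @   @
r21=10101: @@  @@          @@  @@
r22=10110: @ @ @ @         @ @ @ @
r23=10111: @@@@@@@@        @@@@@@@@
r24=11000: @       @       @       @
r25=11001: @@      @@      @@      @@
r26=11010: @ @     @ @     @ @     @ @
r27=11011: @@@@    @@@@    @@@@    @@@@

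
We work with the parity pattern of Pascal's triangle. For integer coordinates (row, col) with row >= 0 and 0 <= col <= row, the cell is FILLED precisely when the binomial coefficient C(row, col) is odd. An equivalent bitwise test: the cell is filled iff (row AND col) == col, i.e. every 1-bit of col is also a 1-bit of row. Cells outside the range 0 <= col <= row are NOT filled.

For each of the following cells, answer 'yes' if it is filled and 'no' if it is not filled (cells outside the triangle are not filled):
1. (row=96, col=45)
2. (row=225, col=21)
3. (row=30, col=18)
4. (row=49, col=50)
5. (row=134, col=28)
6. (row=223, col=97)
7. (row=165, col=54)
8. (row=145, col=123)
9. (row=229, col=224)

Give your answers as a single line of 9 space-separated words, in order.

Answer: no no yes no no no no no yes

Derivation:
(96,45): row=0b1100000, col=0b101101, row AND col = 0b100000 = 32; 32 != 45 -> empty
(225,21): row=0b11100001, col=0b10101, row AND col = 0b1 = 1; 1 != 21 -> empty
(30,18): row=0b11110, col=0b10010, row AND col = 0b10010 = 18; 18 == 18 -> filled
(49,50): col outside [0, 49] -> not filled
(134,28): row=0b10000110, col=0b11100, row AND col = 0b100 = 4; 4 != 28 -> empty
(223,97): row=0b11011111, col=0b1100001, row AND col = 0b1000001 = 65; 65 != 97 -> empty
(165,54): row=0b10100101, col=0b110110, row AND col = 0b100100 = 36; 36 != 54 -> empty
(145,123): row=0b10010001, col=0b1111011, row AND col = 0b10001 = 17; 17 != 123 -> empty
(229,224): row=0b11100101, col=0b11100000, row AND col = 0b11100000 = 224; 224 == 224 -> filled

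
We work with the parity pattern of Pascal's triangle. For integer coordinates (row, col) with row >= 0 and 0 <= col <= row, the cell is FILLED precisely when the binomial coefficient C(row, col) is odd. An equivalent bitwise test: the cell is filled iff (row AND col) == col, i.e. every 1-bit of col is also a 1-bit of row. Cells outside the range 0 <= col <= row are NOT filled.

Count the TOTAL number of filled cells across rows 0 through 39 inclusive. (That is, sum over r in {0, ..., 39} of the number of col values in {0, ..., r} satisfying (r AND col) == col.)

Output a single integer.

Answer: 297

Derivation:
r0=0 pc0: +1 =1
r1=1 pc1: +2 =3
r2=10 pc1: +2 =5
r3=11 pc2: +4 =9
r4=100 pc1: +2 =11
r5=101 pc2: +4 =15
r6=110 pc2: +4 =19
r7=111 pc3: +8 =27
r8=1000 pc1: +2 =29
r9=1001 pc2: +4 =33
r10=1010 pc2: +4 =37
r11=1011 pc3: +8 =45
r12=1100 pc2: +4 =49
r13=1101 pc3: +8 =57
r14=1110 pc3: +8 =65
r15=1111 pc4: +16 =81
r16=10000 pc1: +2 =83
r17=10001 pc2: +4 =87
r18=10010 pc2: +4 =91
r19=10011 pc3: +8 =99
r20=10100 pc2: +4 =103
r21=10101 pc3: +8 =111
r22=10110 pc3: +8 =119
r23=10111 pc4: +16 =135
r24=11000 pc2: +4 =139
r25=11001 pc3: +8 =147
r26=11010 pc3: +8 =155
r27=11011 pc4: +16 =171
r28=11100 pc3: +8 =179
r29=11101 pc4: +16 =195
r30=11110 pc4: +16 =211
r31=11111 pc5: +32 =243
r32=100000 pc1: +2 =245
r33=100001 pc2: +4 =249
r34=100010 pc2: +4 =253
r35=100011 pc3: +8 =261
r36=100100 pc2: +4 =265
r37=100101 pc3: +8 =273
r38=100110 pc3: +8 =281
r39=100111 pc4: +16 =297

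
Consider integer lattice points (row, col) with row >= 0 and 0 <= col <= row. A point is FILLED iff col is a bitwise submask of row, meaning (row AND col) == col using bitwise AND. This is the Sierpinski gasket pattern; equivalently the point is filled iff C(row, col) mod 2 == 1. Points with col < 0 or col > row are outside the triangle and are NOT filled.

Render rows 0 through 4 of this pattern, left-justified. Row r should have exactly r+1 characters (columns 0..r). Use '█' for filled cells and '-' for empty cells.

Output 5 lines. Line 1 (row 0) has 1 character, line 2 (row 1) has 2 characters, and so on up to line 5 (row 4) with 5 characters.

Answer: █
██
█-█
████
█---█

Derivation:
r0=0: █
r1=1: ██
r2=10: █-█
r3=11: ████
r4=100: █---█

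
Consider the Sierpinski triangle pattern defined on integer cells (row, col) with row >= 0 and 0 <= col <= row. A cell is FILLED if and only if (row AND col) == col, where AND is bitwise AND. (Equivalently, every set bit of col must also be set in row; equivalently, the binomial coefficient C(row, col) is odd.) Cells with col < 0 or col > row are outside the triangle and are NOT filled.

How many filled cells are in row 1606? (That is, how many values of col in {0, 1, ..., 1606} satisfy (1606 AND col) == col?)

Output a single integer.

1606 in binary = 11001000110
popcount(1606) = number of 1-bits in 11001000110 = 5
A col c satisfies (1606 AND c) == c iff every set bit of c is also set in 1606; each of the 5 set bits of 1606 can independently be on or off in c.
count = 2^5 = 32

Answer: 32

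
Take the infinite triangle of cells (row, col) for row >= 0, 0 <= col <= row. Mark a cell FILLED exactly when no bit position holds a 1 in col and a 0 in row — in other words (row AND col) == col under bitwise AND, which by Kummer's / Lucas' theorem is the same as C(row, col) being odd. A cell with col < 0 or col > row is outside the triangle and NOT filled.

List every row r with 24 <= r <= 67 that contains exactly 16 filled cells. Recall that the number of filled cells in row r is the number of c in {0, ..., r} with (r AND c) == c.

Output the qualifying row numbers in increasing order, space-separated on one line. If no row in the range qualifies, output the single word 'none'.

Answer: 27 29 30 39 43 45 46 51 53 54 57 58 60

Derivation:
Row r has 2^popcount(r) filled cells, so we need popcount(r) = log2(16) = 4.
Scan r = 24..67 and keep those with exactly 4 one-bits:
r=24=11000 popcount=2 -> skip
r=25=11001 popcount=3 -> skip
r=26=11010 popcount=3 -> skip
r=27=11011 popcount=4 -> KEEP
r=28=11100 popcount=3 -> skip
r=29=11101 popcount=4 -> KEEP
r=30=11110 popcount=4 -> KEEP
r=31=11111 popcount=5 -> skip
r=32=100000 popcount=1 -> skip
r=33=100001 popcount=2 -> skip
r=34=100010 popcount=2 -> skip
r=35=100011 popcount=3 -> skip
r=36=100100 popcount=2 -> skip
r=37=100101 popcount=3 -> skip
r=38=100110 popcount=3 -> skip
r=39=100111 popcount=4 -> KEEP
r=40=101000 popcount=2 -> skip
r=41=101001 popcount=3 -> skip
r=42=101010 popcount=3 -> skip
r=43=101011 popcount=4 -> KEEP
r=44=101100 popcount=3 -> skip
r=45=101101 popcount=4 -> KEEP
r=46=101110 popcount=4 -> KEEP
r=47=101111 popcount=5 -> skip
r=48=110000 popcount=2 -> skip
r=49=110001 popcount=3 -> skip
r=50=110010 popcount=3 -> skip
r=51=110011 popcount=4 -> KEEP
r=52=110100 popcount=3 -> skip
r=53=110101 popcount=4 -> KEEP
r=54=110110 popcount=4 -> KEEP
r=55=110111 popcount=5 -> skip
r=56=111000 popcount=3 -> skip
r=57=111001 popcount=4 -> KEEP
r=58=111010 popcount=4 -> KEEP
r=59=111011 popcount=5 -> skip
r=60=111100 popcount=4 -> KEEP
r=61=111101 popcount=5 -> skip
r=62=111110 popcount=5 -> skip
r=63=111111 popcount=6 -> skip
r=64=1000000 popcount=1 -> skip
r=65=1000001 popcount=2 -> skip
r=66=1000010 popcount=2 -> skip
r=67=1000011 popcount=3 -> skip
Kept rows: 27 29 30 39 43 45 46 51 53 54 57 58 60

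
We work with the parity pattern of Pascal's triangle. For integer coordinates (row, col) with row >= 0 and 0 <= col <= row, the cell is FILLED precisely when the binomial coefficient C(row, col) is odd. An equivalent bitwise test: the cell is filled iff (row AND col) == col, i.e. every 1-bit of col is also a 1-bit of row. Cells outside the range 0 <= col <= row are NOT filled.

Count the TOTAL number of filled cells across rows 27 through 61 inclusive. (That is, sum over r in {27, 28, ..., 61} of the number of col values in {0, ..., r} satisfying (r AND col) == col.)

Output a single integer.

r27=11011 pc4: +16 =16
r28=11100 pc3: +8 =24
r29=11101 pc4: +16 =40
r30=11110 pc4: +16 =56
r31=11111 pc5: +32 =88
r32=100000 pc1: +2 =90
r33=100001 pc2: +4 =94
r34=100010 pc2: +4 =98
r35=100011 pc3: +8 =106
r36=100100 pc2: +4 =110
r37=100101 pc3: +8 =118
r38=100110 pc3: +8 =126
r39=100111 pc4: +16 =142
r40=101000 pc2: +4 =146
r41=101001 pc3: +8 =154
r42=101010 pc3: +8 =162
r43=101011 pc4: +16 =178
r44=101100 pc3: +8 =186
r45=101101 pc4: +16 =202
r46=101110 pc4: +16 =218
r47=101111 pc5: +32 =250
r48=110000 pc2: +4 =254
r49=110001 pc3: +8 =262
r50=110010 pc3: +8 =270
r51=110011 pc4: +16 =286
r52=110100 pc3: +8 =294
r53=110101 pc4: +16 =310
r54=110110 pc4: +16 =326
r55=110111 pc5: +32 =358
r56=111000 pc3: +8 =366
r57=111001 pc4: +16 =382
r58=111010 pc4: +16 =398
r59=111011 pc5: +32 =430
r60=111100 pc4: +16 =446
r61=111101 pc5: +32 =478

Answer: 478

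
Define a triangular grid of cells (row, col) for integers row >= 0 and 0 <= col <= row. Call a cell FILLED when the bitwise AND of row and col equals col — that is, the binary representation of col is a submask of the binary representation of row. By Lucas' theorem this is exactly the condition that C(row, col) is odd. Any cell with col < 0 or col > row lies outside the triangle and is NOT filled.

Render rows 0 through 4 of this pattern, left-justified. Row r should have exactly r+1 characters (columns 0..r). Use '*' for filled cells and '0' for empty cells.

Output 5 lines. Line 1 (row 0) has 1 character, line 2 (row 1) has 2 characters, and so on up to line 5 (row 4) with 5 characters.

Answer: *
**
*0*
****
*000*

Derivation:
r0=0: *
r1=1: **
r2=10: *0*
r3=11: ****
r4=100: *000*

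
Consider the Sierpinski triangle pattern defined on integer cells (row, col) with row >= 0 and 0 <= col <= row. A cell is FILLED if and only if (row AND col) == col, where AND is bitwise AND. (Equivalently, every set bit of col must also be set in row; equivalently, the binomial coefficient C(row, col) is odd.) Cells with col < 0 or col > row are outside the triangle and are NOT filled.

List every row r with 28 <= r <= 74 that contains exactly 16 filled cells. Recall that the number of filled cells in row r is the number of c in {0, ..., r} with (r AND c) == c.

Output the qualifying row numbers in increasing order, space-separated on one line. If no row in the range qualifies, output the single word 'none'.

Answer: 29 30 39 43 45 46 51 53 54 57 58 60 71

Derivation:
Row r has 2^popcount(r) filled cells, so we need popcount(r) = log2(16) = 4.
Scan r = 28..74 and keep those with exactly 4 one-bits:
r=28=11100 popcount=3 -> skip
r=29=11101 popcount=4 -> KEEP
r=30=11110 popcount=4 -> KEEP
r=31=11111 popcount=5 -> skip
r=32=100000 popcount=1 -> skip
r=33=100001 popcount=2 -> skip
r=34=100010 popcount=2 -> skip
r=35=100011 popcount=3 -> skip
r=36=100100 popcount=2 -> skip
r=37=100101 popcount=3 -> skip
r=38=100110 popcount=3 -> skip
r=39=100111 popcount=4 -> KEEP
r=40=101000 popcount=2 -> skip
r=41=101001 popcount=3 -> skip
r=42=101010 popcount=3 -> skip
r=43=101011 popcount=4 -> KEEP
r=44=101100 popcount=3 -> skip
r=45=101101 popcount=4 -> KEEP
r=46=101110 popcount=4 -> KEEP
r=47=101111 popcount=5 -> skip
r=48=110000 popcount=2 -> skip
r=49=110001 popcount=3 -> skip
r=50=110010 popcount=3 -> skip
r=51=110011 popcount=4 -> KEEP
r=52=110100 popcount=3 -> skip
r=53=110101 popcount=4 -> KEEP
r=54=110110 popcount=4 -> KEEP
r=55=110111 popcount=5 -> skip
r=56=111000 popcount=3 -> skip
r=57=111001 popcount=4 -> KEEP
r=58=111010 popcount=4 -> KEEP
r=59=111011 popcount=5 -> skip
r=60=111100 popcount=4 -> KEEP
r=61=111101 popcount=5 -> skip
r=62=111110 popcount=5 -> skip
r=63=111111 popcount=6 -> skip
r=64=1000000 popcount=1 -> skip
r=65=1000001 popcount=2 -> skip
r=66=1000010 popcount=2 -> skip
r=67=1000011 popcount=3 -> skip
r=68=1000100 popcount=2 -> skip
r=69=1000101 popcount=3 -> skip
r=70=1000110 popcount=3 -> skip
r=71=1000111 popcount=4 -> KEEP
r=72=1001000 popcount=2 -> skip
r=73=1001001 popcount=3 -> skip
r=74=1001010 popcount=3 -> skip
Kept rows: 29 30 39 43 45 46 51 53 54 57 58 60 71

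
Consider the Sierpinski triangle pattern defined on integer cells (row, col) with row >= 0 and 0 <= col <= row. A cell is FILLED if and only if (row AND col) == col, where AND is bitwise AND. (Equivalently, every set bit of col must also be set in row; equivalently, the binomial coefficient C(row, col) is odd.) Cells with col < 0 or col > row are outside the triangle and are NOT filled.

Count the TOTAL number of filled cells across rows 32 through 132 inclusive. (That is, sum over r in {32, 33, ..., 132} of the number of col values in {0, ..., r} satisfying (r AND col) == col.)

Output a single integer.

Answer: 1966

Derivation:
r32=100000 pc1: +2 =2
r33=100001 pc2: +4 =6
r34=100010 pc2: +4 =10
r35=100011 pc3: +8 =18
r36=100100 pc2: +4 =22
r37=100101 pc3: +8 =30
r38=100110 pc3: +8 =38
r39=100111 pc4: +16 =54
r40=101000 pc2: +4 =58
r41=101001 pc3: +8 =66
r42=101010 pc3: +8 =74
r43=101011 pc4: +16 =90
r44=101100 pc3: +8 =98
r45=101101 pc4: +16 =114
r46=101110 pc4: +16 =130
r47=101111 pc5: +32 =162
r48=110000 pc2: +4 =166
r49=110001 pc3: +8 =174
r50=110010 pc3: +8 =182
r51=110011 pc4: +16 =198
r52=110100 pc3: +8 =206
r53=110101 pc4: +16 =222
r54=110110 pc4: +16 =238
r55=110111 pc5: +32 =270
r56=111000 pc3: +8 =278
r57=111001 pc4: +16 =294
r58=111010 pc4: +16 =310
r59=111011 pc5: +32 =342
r60=111100 pc4: +16 =358
r61=111101 pc5: +32 =390
r62=111110 pc5: +32 =422
r63=111111 pc6: +64 =486
r64=1000000 pc1: +2 =488
r65=1000001 pc2: +4 =492
r66=1000010 pc2: +4 =496
r67=1000011 pc3: +8 =504
r68=1000100 pc2: +4 =508
r69=1000101 pc3: +8 =516
r70=1000110 pc3: +8 =524
r71=1000111 pc4: +16 =540
r72=1001000 pc2: +4 =544
r73=1001001 pc3: +8 =552
r74=1001010 pc3: +8 =560
r75=1001011 pc4: +16 =576
r76=1001100 pc3: +8 =584
r77=1001101 pc4: +16 =600
r78=1001110 pc4: +16 =616
r79=1001111 pc5: +32 =648
r80=1010000 pc2: +4 =652
r81=1010001 pc3: +8 =660
r82=1010010 pc3: +8 =668
r83=1010011 pc4: +16 =684
r84=1010100 pc3: +8 =692
r85=1010101 pc4: +16 =708
r86=1010110 pc4: +16 =724
r87=1010111 pc5: +32 =756
r88=1011000 pc3: +8 =764
r89=1011001 pc4: +16 =780
r90=1011010 pc4: +16 =796
r91=1011011 pc5: +32 =828
r92=1011100 pc4: +16 =844
r93=1011101 pc5: +32 =876
r94=1011110 pc5: +32 =908
r95=1011111 pc6: +64 =972
r96=1100000 pc2: +4 =976
r97=1100001 pc3: +8 =984
r98=1100010 pc3: +8 =992
r99=1100011 pc4: +16 =1008
r100=1100100 pc3: +8 =1016
r101=1100101 pc4: +16 =1032
r102=1100110 pc4: +16 =1048
r103=1100111 pc5: +32 =1080
r104=1101000 pc3: +8 =1088
r105=1101001 pc4: +16 =1104
r106=1101010 pc4: +16 =1120
r107=1101011 pc5: +32 =1152
r108=1101100 pc4: +16 =1168
r109=1101101 pc5: +32 =1200
r110=1101110 pc5: +32 =1232
r111=1101111 pc6: +64 =1296
r112=1110000 pc3: +8 =1304
r113=1110001 pc4: +16 =1320
r114=1110010 pc4: +16 =1336
r115=1110011 pc5: +32 =1368
r116=1110100 pc4: +16 =1384
r117=1110101 pc5: +32 =1416
r118=1110110 pc5: +32 =1448
r119=1110111 pc6: +64 =1512
r120=1111000 pc4: +16 =1528
r121=1111001 pc5: +32 =1560
r122=1111010 pc5: +32 =1592
r123=1111011 pc6: +64 =1656
r124=1111100 pc5: +32 =1688
r125=1111101 pc6: +64 =1752
r126=1111110 pc6: +64 =1816
r127=1111111 pc7: +128 =1944
r128=10000000 pc1: +2 =1946
r129=10000001 pc2: +4 =1950
r130=10000010 pc2: +4 =1954
r131=10000011 pc3: +8 =1962
r132=10000100 pc2: +4 =1966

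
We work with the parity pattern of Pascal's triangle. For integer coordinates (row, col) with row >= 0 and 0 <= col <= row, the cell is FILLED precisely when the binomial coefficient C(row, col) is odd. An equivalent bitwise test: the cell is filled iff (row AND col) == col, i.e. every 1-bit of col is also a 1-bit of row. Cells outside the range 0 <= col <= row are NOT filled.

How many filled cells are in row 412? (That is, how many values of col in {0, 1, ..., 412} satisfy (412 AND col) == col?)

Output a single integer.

Answer: 32

Derivation:
412 in binary = 110011100
popcount(412) = number of 1-bits in 110011100 = 5
A col c satisfies (412 AND c) == c iff every set bit of c is also set in 412; each of the 5 set bits of 412 can independently be on or off in c.
count = 2^5 = 32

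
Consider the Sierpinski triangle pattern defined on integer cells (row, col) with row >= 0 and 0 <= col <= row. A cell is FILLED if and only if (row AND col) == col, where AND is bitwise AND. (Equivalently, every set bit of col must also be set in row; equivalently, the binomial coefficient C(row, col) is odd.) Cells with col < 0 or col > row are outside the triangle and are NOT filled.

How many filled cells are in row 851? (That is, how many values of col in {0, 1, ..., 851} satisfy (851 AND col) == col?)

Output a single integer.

851 in binary = 1101010011
popcount(851) = number of 1-bits in 1101010011 = 6
A col c satisfies (851 AND c) == c iff every set bit of c is also set in 851; each of the 6 set bits of 851 can independently be on or off in c.
count = 2^6 = 64

Answer: 64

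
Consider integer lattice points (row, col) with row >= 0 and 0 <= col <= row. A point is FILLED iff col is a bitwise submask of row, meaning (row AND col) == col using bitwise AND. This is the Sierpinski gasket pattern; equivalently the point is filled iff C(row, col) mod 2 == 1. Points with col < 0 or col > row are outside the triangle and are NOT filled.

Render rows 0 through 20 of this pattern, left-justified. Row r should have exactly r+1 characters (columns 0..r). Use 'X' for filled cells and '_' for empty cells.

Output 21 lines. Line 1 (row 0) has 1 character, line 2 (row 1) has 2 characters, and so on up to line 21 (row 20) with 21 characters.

Answer: X
XX
X_X
XXXX
X___X
XX__XX
X_X_X_X
XXXXXXXX
X_______X
XX______XX
X_X_____X_X
XXXX____XXXX
X___X___X___X
XX__XX__XX__XX
X_X_X_X_X_X_X_X
XXXXXXXXXXXXXXXX
X_______________X
XX______________XX
X_X_____________X_X
XXXX____________XXXX
X___X___________X___X

Derivation:
r0=0: X
r1=1: XX
r2=10: X_X
r3=11: XXXX
r4=100: X___X
r5=101: XX__XX
r6=110: X_X_X_X
r7=111: XXXXXXXX
r8=1000: X_______X
r9=1001: XX______XX
r10=1010: X_X_____X_X
r11=1011: XXXX____XXXX
r12=1100: X___X___X___X
r13=1101: XX__XX__XX__XX
r14=1110: X_X_X_X_X_X_X_X
r15=1111: XXXXXXXXXXXXXXXX
r16=10000: X_______________X
r17=10001: XX______________XX
r18=10010: X_X_____________X_X
r19=10011: XXXX____________XXXX
r20=10100: X___X___________X___X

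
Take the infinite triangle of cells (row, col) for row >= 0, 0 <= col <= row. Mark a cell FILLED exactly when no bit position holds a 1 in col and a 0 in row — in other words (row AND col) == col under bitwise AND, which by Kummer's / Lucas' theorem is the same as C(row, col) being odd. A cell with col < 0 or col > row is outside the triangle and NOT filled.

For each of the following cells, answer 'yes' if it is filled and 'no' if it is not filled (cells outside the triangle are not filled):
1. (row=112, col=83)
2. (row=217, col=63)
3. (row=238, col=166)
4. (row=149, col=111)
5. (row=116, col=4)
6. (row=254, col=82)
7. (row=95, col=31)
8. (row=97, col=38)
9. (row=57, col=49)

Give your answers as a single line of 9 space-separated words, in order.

(112,83): row=0b1110000, col=0b1010011, row AND col = 0b1010000 = 80; 80 != 83 -> empty
(217,63): row=0b11011001, col=0b111111, row AND col = 0b11001 = 25; 25 != 63 -> empty
(238,166): row=0b11101110, col=0b10100110, row AND col = 0b10100110 = 166; 166 == 166 -> filled
(149,111): row=0b10010101, col=0b1101111, row AND col = 0b101 = 5; 5 != 111 -> empty
(116,4): row=0b1110100, col=0b100, row AND col = 0b100 = 4; 4 == 4 -> filled
(254,82): row=0b11111110, col=0b1010010, row AND col = 0b1010010 = 82; 82 == 82 -> filled
(95,31): row=0b1011111, col=0b11111, row AND col = 0b11111 = 31; 31 == 31 -> filled
(97,38): row=0b1100001, col=0b100110, row AND col = 0b100000 = 32; 32 != 38 -> empty
(57,49): row=0b111001, col=0b110001, row AND col = 0b110001 = 49; 49 == 49 -> filled

Answer: no no yes no yes yes yes no yes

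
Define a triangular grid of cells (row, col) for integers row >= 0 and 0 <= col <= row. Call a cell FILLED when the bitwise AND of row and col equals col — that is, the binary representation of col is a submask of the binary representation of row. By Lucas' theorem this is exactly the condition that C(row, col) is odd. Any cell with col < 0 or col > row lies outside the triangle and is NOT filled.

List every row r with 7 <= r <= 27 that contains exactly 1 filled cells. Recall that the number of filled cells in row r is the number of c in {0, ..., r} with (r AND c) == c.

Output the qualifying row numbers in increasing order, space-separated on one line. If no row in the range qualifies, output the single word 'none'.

Answer: none

Derivation:
Row r has 2^popcount(r) filled cells, so we need popcount(r) = log2(1) = 0.
Scan r = 7..27 and keep those with exactly 0 one-bits:
r=7=111 popcount=3 -> skip
r=8=1000 popcount=1 -> skip
r=9=1001 popcount=2 -> skip
r=10=1010 popcount=2 -> skip
r=11=1011 popcount=3 -> skip
r=12=1100 popcount=2 -> skip
r=13=1101 popcount=3 -> skip
r=14=1110 popcount=3 -> skip
r=15=1111 popcount=4 -> skip
r=16=10000 popcount=1 -> skip
r=17=10001 popcount=2 -> skip
r=18=10010 popcount=2 -> skip
r=19=10011 popcount=3 -> skip
r=20=10100 popcount=2 -> skip
r=21=10101 popcount=3 -> skip
r=22=10110 popcount=3 -> skip
r=23=10111 popcount=4 -> skip
r=24=11000 popcount=2 -> skip
r=25=11001 popcount=3 -> skip
r=26=11010 popcount=3 -> skip
r=27=11011 popcount=4 -> skip
Kept rows: none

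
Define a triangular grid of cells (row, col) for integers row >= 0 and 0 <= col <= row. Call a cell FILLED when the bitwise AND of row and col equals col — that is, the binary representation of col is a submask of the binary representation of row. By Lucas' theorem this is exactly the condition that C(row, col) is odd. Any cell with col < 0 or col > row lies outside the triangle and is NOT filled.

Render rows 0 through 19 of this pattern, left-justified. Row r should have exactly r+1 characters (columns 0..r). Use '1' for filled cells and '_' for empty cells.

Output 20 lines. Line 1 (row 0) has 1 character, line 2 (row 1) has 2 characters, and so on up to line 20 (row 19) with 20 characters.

r0=0: 1
r1=1: 11
r2=10: 1_1
r3=11: 1111
r4=100: 1___1
r5=101: 11__11
r6=110: 1_1_1_1
r7=111: 11111111
r8=1000: 1_______1
r9=1001: 11______11
r10=1010: 1_1_____1_1
r11=1011: 1111____1111
r12=1100: 1___1___1___1
r13=1101: 11__11__11__11
r14=1110: 1_1_1_1_1_1_1_1
r15=1111: 1111111111111111
r16=10000: 1_______________1
r17=10001: 11______________11
r18=10010: 1_1_____________1_1
r19=10011: 1111____________1111

Answer: 1
11
1_1
1111
1___1
11__11
1_1_1_1
11111111
1_______1
11______11
1_1_____1_1
1111____1111
1___1___1___1
11__11__11__11
1_1_1_1_1_1_1_1
1111111111111111
1_______________1
11______________11
1_1_____________1_1
1111____________1111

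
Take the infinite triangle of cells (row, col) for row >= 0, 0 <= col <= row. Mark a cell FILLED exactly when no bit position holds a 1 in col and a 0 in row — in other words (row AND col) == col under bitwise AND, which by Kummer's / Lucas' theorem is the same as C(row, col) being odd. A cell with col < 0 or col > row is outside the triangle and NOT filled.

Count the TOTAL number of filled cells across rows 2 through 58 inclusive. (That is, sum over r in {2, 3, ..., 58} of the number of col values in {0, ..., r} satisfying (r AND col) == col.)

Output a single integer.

Answer: 550

Derivation:
r2=10 pc1: +2 =2
r3=11 pc2: +4 =6
r4=100 pc1: +2 =8
r5=101 pc2: +4 =12
r6=110 pc2: +4 =16
r7=111 pc3: +8 =24
r8=1000 pc1: +2 =26
r9=1001 pc2: +4 =30
r10=1010 pc2: +4 =34
r11=1011 pc3: +8 =42
r12=1100 pc2: +4 =46
r13=1101 pc3: +8 =54
r14=1110 pc3: +8 =62
r15=1111 pc4: +16 =78
r16=10000 pc1: +2 =80
r17=10001 pc2: +4 =84
r18=10010 pc2: +4 =88
r19=10011 pc3: +8 =96
r20=10100 pc2: +4 =100
r21=10101 pc3: +8 =108
r22=10110 pc3: +8 =116
r23=10111 pc4: +16 =132
r24=11000 pc2: +4 =136
r25=11001 pc3: +8 =144
r26=11010 pc3: +8 =152
r27=11011 pc4: +16 =168
r28=11100 pc3: +8 =176
r29=11101 pc4: +16 =192
r30=11110 pc4: +16 =208
r31=11111 pc5: +32 =240
r32=100000 pc1: +2 =242
r33=100001 pc2: +4 =246
r34=100010 pc2: +4 =250
r35=100011 pc3: +8 =258
r36=100100 pc2: +4 =262
r37=100101 pc3: +8 =270
r38=100110 pc3: +8 =278
r39=100111 pc4: +16 =294
r40=101000 pc2: +4 =298
r41=101001 pc3: +8 =306
r42=101010 pc3: +8 =314
r43=101011 pc4: +16 =330
r44=101100 pc3: +8 =338
r45=101101 pc4: +16 =354
r46=101110 pc4: +16 =370
r47=101111 pc5: +32 =402
r48=110000 pc2: +4 =406
r49=110001 pc3: +8 =414
r50=110010 pc3: +8 =422
r51=110011 pc4: +16 =438
r52=110100 pc3: +8 =446
r53=110101 pc4: +16 =462
r54=110110 pc4: +16 =478
r55=110111 pc5: +32 =510
r56=111000 pc3: +8 =518
r57=111001 pc4: +16 =534
r58=111010 pc4: +16 =550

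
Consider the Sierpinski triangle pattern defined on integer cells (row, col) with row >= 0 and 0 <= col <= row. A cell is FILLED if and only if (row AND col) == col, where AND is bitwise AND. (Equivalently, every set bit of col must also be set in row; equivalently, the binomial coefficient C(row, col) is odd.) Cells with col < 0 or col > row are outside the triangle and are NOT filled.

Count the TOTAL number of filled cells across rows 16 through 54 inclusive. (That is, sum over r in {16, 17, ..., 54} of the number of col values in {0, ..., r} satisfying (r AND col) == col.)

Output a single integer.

r16=10000 pc1: +2 =2
r17=10001 pc2: +4 =6
r18=10010 pc2: +4 =10
r19=10011 pc3: +8 =18
r20=10100 pc2: +4 =22
r21=10101 pc3: +8 =30
r22=10110 pc3: +8 =38
r23=10111 pc4: +16 =54
r24=11000 pc2: +4 =58
r25=11001 pc3: +8 =66
r26=11010 pc3: +8 =74
r27=11011 pc4: +16 =90
r28=11100 pc3: +8 =98
r29=11101 pc4: +16 =114
r30=11110 pc4: +16 =130
r31=11111 pc5: +32 =162
r32=100000 pc1: +2 =164
r33=100001 pc2: +4 =168
r34=100010 pc2: +4 =172
r35=100011 pc3: +8 =180
r36=100100 pc2: +4 =184
r37=100101 pc3: +8 =192
r38=100110 pc3: +8 =200
r39=100111 pc4: +16 =216
r40=101000 pc2: +4 =220
r41=101001 pc3: +8 =228
r42=101010 pc3: +8 =236
r43=101011 pc4: +16 =252
r44=101100 pc3: +8 =260
r45=101101 pc4: +16 =276
r46=101110 pc4: +16 =292
r47=101111 pc5: +32 =324
r48=110000 pc2: +4 =328
r49=110001 pc3: +8 =336
r50=110010 pc3: +8 =344
r51=110011 pc4: +16 =360
r52=110100 pc3: +8 =368
r53=110101 pc4: +16 =384
r54=110110 pc4: +16 =400

Answer: 400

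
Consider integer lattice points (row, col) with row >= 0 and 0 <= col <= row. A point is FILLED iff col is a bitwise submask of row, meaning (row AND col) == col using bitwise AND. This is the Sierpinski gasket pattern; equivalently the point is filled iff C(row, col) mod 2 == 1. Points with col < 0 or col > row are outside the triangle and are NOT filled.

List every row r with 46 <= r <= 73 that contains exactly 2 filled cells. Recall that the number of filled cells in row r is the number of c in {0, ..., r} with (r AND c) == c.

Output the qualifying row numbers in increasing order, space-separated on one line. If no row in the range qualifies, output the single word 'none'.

Row r has 2^popcount(r) filled cells, so we need popcount(r) = log2(2) = 1.
Scan r = 46..73 and keep those with exactly 1 one-bits:
r=46=101110 popcount=4 -> skip
r=47=101111 popcount=5 -> skip
r=48=110000 popcount=2 -> skip
r=49=110001 popcount=3 -> skip
r=50=110010 popcount=3 -> skip
r=51=110011 popcount=4 -> skip
r=52=110100 popcount=3 -> skip
r=53=110101 popcount=4 -> skip
r=54=110110 popcount=4 -> skip
r=55=110111 popcount=5 -> skip
r=56=111000 popcount=3 -> skip
r=57=111001 popcount=4 -> skip
r=58=111010 popcount=4 -> skip
r=59=111011 popcount=5 -> skip
r=60=111100 popcount=4 -> skip
r=61=111101 popcount=5 -> skip
r=62=111110 popcount=5 -> skip
r=63=111111 popcount=6 -> skip
r=64=1000000 popcount=1 -> KEEP
r=65=1000001 popcount=2 -> skip
r=66=1000010 popcount=2 -> skip
r=67=1000011 popcount=3 -> skip
r=68=1000100 popcount=2 -> skip
r=69=1000101 popcount=3 -> skip
r=70=1000110 popcount=3 -> skip
r=71=1000111 popcount=4 -> skip
r=72=1001000 popcount=2 -> skip
r=73=1001001 popcount=3 -> skip
Kept rows: 64

Answer: 64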